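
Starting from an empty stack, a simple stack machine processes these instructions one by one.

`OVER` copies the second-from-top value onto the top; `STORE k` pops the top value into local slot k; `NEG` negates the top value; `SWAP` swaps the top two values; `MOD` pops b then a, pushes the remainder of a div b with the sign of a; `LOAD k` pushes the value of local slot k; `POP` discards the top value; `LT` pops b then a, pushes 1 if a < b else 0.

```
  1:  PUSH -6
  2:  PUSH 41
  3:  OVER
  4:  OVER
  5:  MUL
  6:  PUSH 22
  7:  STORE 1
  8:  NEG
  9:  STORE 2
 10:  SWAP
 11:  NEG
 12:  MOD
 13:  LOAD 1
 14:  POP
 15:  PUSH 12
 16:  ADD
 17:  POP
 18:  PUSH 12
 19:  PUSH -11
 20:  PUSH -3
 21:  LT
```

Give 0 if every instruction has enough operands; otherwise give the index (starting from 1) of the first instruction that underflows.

0

PUSH -6  → [-6]
PUSH 41  → [-6, 41]
OVER     → [-6, 41, -6]
OVER     → [-6, 41, -6, 41]
MUL      → [-6, 41, -246]
PUSH 22  → [-6, 41, -246, 22]
STORE 1  → [-6, 41, -246]
NEG      → [-6, 41, 246]
STORE 2  → [-6, 41]
SWAP     → [41, -6]
NEG      → [41, 6]
MOD      → [5]
LOAD 1   → [5, 22]
POP      → [5]
PUSH 12  → [5, 12]
ADD      → [17]
POP      → []
PUSH 12  → [12]
PUSH -11 → [12, -11]
PUSH -3  → [12, -11, -3]
LT       → [12, 1]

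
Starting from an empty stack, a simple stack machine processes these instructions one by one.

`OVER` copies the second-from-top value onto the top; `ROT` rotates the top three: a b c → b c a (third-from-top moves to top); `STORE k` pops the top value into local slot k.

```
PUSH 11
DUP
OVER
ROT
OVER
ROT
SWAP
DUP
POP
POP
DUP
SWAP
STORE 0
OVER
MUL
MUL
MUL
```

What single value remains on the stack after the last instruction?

14641

PUSH 11 → [11]
DUP     → [11, 11]
OVER    → [11, 11, 11]
ROT     → [11, 11, 11]
OVER    → [11, 11, 11, 11]
ROT     → [11, 11, 11, 11]
SWAP    → [11, 11, 11, 11]
DUP     → [11, 11, 11, 11, 11]
POP     → [11, 11, 11, 11]
POP     → [11, 11, 11]
DUP     → [11, 11, 11, 11]
SWAP    → [11, 11, 11, 11]
STORE 0 → [11, 11, 11]
OVER    → [11, 11, 11, 11]
MUL     → [11, 11, 121]
MUL     → [11, 1331]
MUL     → [14641]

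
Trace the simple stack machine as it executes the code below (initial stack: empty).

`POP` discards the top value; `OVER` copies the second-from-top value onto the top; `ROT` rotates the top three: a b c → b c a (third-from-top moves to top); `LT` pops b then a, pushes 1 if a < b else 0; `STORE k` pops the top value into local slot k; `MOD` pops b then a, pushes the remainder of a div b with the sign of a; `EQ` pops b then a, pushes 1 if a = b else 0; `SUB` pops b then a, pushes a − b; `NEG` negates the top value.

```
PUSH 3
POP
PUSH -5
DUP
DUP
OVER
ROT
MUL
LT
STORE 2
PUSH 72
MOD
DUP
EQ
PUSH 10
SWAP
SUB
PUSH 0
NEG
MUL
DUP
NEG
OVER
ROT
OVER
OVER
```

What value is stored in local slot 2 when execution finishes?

PUSH 3  → [3]
POP     → []
PUSH -5 → [-5]
DUP     → [-5, -5]
DUP     → [-5, -5, -5]
OVER    → [-5, -5, -5, -5]
ROT     → [-5, -5, -5, -5]
MUL     → [-5, -5, 25]
LT      → [-5, 1]
STORE 2 → [-5]
PUSH 72 → [-5, 72]
MOD     → [-5]
DUP     → [-5, -5]
EQ      → [1]
PUSH 10 → [1, 10]
SWAP    → [10, 1]
SUB     → [9]
PUSH 0  → [9, 0]
NEG     → [9, 0]
MUL     → [0]
DUP     → [0, 0]
NEG     → [0, 0]
OVER    → [0, 0, 0]
ROT     → [0, 0, 0]
OVER    → [0, 0, 0, 0]
OVER    → [0, 0, 0, 0, 0]

1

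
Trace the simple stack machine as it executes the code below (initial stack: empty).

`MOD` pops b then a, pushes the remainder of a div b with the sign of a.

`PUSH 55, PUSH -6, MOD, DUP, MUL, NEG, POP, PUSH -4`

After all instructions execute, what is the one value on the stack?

-4

PUSH 55 → 55
PUSH -6 → 55 -6
MOD     → 1
DUP     → 1 1
MUL     → 1
NEG     → -1
POP     → (empty)
PUSH -4 → -4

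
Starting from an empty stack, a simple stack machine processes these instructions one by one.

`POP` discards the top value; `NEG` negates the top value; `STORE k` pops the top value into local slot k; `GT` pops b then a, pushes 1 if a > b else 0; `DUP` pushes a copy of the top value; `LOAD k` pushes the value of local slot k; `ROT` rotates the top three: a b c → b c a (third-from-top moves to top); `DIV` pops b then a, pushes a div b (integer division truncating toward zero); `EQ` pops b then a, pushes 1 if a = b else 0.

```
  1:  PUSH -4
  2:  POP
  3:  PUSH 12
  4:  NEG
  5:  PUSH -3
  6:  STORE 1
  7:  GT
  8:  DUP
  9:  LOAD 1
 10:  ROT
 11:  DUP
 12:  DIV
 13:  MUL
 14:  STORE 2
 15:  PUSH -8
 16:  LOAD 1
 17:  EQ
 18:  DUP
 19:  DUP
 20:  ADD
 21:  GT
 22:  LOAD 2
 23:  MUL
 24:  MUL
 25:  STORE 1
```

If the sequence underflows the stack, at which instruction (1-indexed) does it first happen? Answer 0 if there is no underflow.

PUSH -4 -> [-4]
POP     -> []
PUSH 12 -> [12]
NEG     -> [-12]
PUSH -3 -> [-12, -3]
STORE 1 -> [-12]
GT  — needs 2 operands, stack has 1 → underflow

7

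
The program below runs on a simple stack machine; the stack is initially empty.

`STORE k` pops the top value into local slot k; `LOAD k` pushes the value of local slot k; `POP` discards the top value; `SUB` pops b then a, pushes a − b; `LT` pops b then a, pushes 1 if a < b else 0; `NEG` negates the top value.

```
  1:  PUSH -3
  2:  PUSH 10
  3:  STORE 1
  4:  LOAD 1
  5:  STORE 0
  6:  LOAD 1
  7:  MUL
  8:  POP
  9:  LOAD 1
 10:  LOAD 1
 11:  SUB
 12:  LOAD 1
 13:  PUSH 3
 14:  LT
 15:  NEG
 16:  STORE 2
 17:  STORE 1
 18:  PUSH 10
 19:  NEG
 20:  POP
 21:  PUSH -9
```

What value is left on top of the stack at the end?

-9

PUSH -3 → -3
PUSH 10 → -3 10
STORE 1 → -3
LOAD 1  → -3 10
STORE 0 → -3
LOAD 1  → -3 10
MUL     → -30
POP     → (empty)
LOAD 1  → 10
LOAD 1  → 10 10
SUB     → 0
LOAD 1  → 0 10
PUSH 3  → 0 10 3
LT      → 0 0
NEG     → 0 0
STORE 2 → 0
STORE 1 → (empty)
PUSH 10 → 10
NEG     → -10
POP     → (empty)
PUSH -9 → -9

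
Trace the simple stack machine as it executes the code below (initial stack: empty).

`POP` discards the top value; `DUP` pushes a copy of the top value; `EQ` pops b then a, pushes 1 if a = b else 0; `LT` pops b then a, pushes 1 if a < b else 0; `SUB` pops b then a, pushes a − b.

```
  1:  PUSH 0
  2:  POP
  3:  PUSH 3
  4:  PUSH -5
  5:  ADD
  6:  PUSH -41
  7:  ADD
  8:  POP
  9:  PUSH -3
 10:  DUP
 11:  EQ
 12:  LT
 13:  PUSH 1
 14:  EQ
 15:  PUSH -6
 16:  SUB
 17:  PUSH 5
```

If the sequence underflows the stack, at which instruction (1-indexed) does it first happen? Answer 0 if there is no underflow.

PUSH 0   → [0]
POP      → []
PUSH 3   → [3]
PUSH -5  → [3, -5]
ADD      → [-2]
PUSH -41 → [-2, -41]
ADD      → [-43]
POP      → []
PUSH -3  → [-3]
DUP      → [-3, -3]
EQ       → [1]
LT  — needs 2 operands, stack has 1 → underflow

12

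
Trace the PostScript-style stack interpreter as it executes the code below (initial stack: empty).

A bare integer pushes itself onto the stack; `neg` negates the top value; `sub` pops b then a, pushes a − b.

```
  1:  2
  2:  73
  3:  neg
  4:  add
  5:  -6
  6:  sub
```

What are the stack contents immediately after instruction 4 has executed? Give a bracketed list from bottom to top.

2   → [2]
73  → [2, 73]
neg → [2, -73]
add → [-71]

[-71]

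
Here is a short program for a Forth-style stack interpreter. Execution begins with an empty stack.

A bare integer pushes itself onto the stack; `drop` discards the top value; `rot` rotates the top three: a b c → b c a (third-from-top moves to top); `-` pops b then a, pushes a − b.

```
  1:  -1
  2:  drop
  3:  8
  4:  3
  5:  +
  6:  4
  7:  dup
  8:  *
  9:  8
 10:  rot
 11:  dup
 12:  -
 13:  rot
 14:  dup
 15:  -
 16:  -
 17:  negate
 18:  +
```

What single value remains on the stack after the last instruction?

8

-1     : [-1]
drop   : []
8      : [8]
3      : [8, 3]
+      : [11]
4      : [11, 4]
dup    : [11, 4, 4]
*      : [11, 16]
8      : [11, 16, 8]
rot    : [16, 8, 11]
dup    : [16, 8, 11, 11]
-      : [16, 8, 0]
rot    : [8, 0, 16]
dup    : [8, 0, 16, 16]
-      : [8, 0, 0]
-      : [8, 0]
negate : [8, 0]
+      : [8]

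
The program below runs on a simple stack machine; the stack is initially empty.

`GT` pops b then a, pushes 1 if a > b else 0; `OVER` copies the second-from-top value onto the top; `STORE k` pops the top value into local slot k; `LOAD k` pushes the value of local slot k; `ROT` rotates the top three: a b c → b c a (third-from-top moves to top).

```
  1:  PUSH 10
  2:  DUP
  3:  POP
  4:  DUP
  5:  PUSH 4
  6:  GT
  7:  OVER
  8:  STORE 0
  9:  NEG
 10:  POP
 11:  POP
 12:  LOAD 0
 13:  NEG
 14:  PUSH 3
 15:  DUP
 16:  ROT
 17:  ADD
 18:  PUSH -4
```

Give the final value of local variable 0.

10

PUSH 10 -> [10]
DUP     -> [10, 10]
POP     -> [10]
DUP     -> [10, 10]
PUSH 4  -> [10, 10, 4]
GT      -> [10, 1]
OVER    -> [10, 1, 10]
STORE 0 -> [10, 1]
NEG     -> [10, -1]
POP     -> [10]
POP     -> []
LOAD 0  -> [10]
NEG     -> [-10]
PUSH 3  -> [-10, 3]
DUP     -> [-10, 3, 3]
ROT     -> [3, 3, -10]
ADD     -> [3, -7]
PUSH -4 -> [3, -7, -4]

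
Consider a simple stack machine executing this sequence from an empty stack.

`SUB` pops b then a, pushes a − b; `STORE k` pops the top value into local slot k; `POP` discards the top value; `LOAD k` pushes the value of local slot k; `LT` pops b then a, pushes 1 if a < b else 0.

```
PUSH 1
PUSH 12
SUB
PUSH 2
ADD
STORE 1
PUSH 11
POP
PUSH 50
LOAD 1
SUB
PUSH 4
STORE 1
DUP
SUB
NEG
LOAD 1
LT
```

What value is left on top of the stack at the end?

PUSH 1   1
PUSH 12  1 12
SUB      -11
PUSH 2   -11 2
ADD      -9
STORE 1  (empty)
PUSH 11  11
POP      (empty)
PUSH 50  50
LOAD 1   50 -9
SUB      59
PUSH 4   59 4
STORE 1  59
DUP      59 59
SUB      0
NEG      0
LOAD 1   0 4
LT       1

1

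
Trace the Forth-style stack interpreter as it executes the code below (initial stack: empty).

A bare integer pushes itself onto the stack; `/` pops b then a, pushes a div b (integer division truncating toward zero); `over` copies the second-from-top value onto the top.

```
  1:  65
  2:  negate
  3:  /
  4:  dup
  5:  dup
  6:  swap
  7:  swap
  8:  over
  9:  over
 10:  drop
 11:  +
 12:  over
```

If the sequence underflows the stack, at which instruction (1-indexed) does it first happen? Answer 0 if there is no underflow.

65     : 65
negate : -65
/  — needs 2 operands, stack has 1 → underflow

3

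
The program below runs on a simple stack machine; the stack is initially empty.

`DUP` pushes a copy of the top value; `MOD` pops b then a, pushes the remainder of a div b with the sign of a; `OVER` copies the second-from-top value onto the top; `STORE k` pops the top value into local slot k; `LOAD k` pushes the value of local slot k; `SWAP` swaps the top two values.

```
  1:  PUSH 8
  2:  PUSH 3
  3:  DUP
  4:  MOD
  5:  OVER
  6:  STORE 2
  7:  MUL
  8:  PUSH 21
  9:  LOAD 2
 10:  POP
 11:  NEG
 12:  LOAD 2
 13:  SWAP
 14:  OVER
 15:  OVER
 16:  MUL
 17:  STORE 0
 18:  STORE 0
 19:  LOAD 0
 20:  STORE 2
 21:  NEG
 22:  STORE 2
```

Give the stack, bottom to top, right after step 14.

PUSH 8  : 8
PUSH 3  : 8 3
DUP     : 8 3 3
MOD     : 8 0
OVER    : 8 0 8
STORE 2 : 8 0
MUL     : 0
PUSH 21 : 0 21
LOAD 2  : 0 21 8
POP     : 0 21
NEG     : 0 -21
LOAD 2  : 0 -21 8
SWAP    : 0 8 -21
OVER    : 0 8 -21 8

[0, 8, -21, 8]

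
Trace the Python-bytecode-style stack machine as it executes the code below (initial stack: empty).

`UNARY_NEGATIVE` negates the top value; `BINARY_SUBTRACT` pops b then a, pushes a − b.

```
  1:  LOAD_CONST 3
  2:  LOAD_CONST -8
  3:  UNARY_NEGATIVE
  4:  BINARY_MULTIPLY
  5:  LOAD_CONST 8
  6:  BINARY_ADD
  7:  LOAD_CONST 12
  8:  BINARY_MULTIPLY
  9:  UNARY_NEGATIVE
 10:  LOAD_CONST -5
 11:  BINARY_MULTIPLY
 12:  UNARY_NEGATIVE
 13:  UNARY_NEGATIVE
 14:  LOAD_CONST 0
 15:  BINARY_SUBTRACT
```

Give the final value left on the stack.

1920

LOAD_CONST 3     [3]
LOAD_CONST -8    [3, -8]
UNARY_NEGATIVE   [3, 8]
BINARY_MULTIPLY  [24]
LOAD_CONST 8     [24, 8]
BINARY_ADD       [32]
LOAD_CONST 12    [32, 12]
BINARY_MULTIPLY  [384]
UNARY_NEGATIVE   [-384]
LOAD_CONST -5    [-384, -5]
BINARY_MULTIPLY  [1920]
UNARY_NEGATIVE   [-1920]
UNARY_NEGATIVE   [1920]
LOAD_CONST 0     [1920, 0]
BINARY_SUBTRACT  [1920]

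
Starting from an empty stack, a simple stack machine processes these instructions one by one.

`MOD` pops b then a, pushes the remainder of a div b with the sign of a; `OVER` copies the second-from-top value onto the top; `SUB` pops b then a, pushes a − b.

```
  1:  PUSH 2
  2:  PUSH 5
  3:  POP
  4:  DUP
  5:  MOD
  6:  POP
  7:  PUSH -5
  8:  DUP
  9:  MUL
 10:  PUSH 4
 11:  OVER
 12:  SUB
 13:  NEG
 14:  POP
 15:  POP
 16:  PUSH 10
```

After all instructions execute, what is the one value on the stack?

PUSH 2  : [2]
PUSH 5  : [2, 5]
POP     : [2]
DUP     : [2, 2]
MOD     : [0]
POP     : []
PUSH -5 : [-5]
DUP     : [-5, -5]
MUL     : [25]
PUSH 4  : [25, 4]
OVER    : [25, 4, 25]
SUB     : [25, -21]
NEG     : [25, 21]
POP     : [25]
POP     : []
PUSH 10 : [10]

10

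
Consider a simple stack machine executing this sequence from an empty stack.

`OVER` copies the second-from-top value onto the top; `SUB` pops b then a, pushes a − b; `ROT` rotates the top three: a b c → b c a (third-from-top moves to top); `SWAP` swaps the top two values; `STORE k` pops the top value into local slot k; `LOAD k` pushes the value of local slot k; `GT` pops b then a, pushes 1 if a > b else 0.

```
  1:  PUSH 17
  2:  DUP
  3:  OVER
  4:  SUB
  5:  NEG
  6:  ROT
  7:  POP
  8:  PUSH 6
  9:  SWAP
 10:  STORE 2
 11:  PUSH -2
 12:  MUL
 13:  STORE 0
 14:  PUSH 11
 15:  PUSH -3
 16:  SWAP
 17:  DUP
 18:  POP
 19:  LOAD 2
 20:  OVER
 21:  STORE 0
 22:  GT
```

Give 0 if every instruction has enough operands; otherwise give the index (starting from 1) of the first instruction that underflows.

6

PUSH 17  [17]
DUP      [17, 17]
OVER     [17, 17, 17]
SUB      [17, 0]
NEG      [17, 0]
ROT  — needs 3 operands, stack has 2 → underflow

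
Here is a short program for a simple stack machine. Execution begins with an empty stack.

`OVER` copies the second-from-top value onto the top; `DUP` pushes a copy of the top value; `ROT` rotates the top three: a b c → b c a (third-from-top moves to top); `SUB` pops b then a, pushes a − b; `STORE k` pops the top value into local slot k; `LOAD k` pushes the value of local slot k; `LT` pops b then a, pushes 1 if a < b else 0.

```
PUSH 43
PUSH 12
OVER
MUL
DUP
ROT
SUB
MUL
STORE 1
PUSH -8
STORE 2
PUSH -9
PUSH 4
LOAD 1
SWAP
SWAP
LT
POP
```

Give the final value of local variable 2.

PUSH 43 : [43]
PUSH 12 : [43, 12]
OVER    : [43, 12, 43]
MUL     : [43, 516]
DUP     : [43, 516, 516]
ROT     : [516, 516, 43]
SUB     : [516, 473]
MUL     : [244068]
STORE 1 : []
PUSH -8 : [-8]
STORE 2 : []
PUSH -9 : [-9]
PUSH 4  : [-9, 4]
LOAD 1  : [-9, 4, 244068]
SWAP    : [-9, 244068, 4]
SWAP    : [-9, 4, 244068]
LT      : [-9, 1]
POP     : [-9]

-8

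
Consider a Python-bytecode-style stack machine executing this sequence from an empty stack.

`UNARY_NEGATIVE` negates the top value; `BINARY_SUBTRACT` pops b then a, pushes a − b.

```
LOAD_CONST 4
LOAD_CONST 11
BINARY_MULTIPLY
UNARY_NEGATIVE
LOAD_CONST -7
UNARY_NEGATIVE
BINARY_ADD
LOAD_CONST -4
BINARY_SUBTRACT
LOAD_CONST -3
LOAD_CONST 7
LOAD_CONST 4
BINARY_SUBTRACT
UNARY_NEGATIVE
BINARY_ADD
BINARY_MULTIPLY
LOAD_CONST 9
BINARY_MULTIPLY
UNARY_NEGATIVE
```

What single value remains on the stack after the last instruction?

-1782

LOAD_CONST 4    : 4
LOAD_CONST 11   : 4 11
BINARY_MULTIPLY : 44
UNARY_NEGATIVE  : -44
LOAD_CONST -7   : -44 -7
UNARY_NEGATIVE  : -44 7
BINARY_ADD      : -37
LOAD_CONST -4   : -37 -4
BINARY_SUBTRACT : -33
LOAD_CONST -3   : -33 -3
LOAD_CONST 7    : -33 -3 7
LOAD_CONST 4    : -33 -3 7 4
BINARY_SUBTRACT : -33 -3 3
UNARY_NEGATIVE  : -33 -3 -3
BINARY_ADD      : -33 -6
BINARY_MULTIPLY : 198
LOAD_CONST 9    : 198 9
BINARY_MULTIPLY : 1782
UNARY_NEGATIVE  : -1782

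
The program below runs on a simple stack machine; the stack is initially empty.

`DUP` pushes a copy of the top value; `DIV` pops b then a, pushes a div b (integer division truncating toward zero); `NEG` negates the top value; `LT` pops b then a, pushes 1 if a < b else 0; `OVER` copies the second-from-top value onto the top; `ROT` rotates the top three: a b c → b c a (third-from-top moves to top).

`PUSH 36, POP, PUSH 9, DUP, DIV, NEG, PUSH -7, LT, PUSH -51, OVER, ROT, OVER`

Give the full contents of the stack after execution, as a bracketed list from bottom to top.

[-51, 0, 0, 0]

PUSH 36   [36]
POP       []
PUSH 9    [9]
DUP       [9, 9]
DIV       [1]
NEG       [-1]
PUSH -7   [-1, -7]
LT        [0]
PUSH -51  [0, -51]
OVER      [0, -51, 0]
ROT       [-51, 0, 0]
OVER      [-51, 0, 0, 0]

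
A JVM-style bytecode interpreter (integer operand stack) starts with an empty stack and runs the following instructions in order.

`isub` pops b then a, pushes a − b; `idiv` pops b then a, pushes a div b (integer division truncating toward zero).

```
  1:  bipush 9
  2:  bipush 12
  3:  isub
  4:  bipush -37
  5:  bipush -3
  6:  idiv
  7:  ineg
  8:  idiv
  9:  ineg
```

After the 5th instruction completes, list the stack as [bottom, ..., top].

bipush 9   -> [9]
bipush 12  -> [9, 12]
isub       -> [-3]
bipush -37 -> [-3, -37]
bipush -3  -> [-3, -37, -3]

[-3, -37, -3]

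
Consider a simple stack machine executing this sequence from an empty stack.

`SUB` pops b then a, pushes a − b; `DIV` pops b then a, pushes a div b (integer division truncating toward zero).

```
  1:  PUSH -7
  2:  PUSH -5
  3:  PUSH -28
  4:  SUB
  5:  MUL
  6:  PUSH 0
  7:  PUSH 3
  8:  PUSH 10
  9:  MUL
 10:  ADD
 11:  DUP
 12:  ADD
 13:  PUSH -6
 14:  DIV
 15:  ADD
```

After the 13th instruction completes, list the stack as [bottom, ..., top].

PUSH -7  → [-7]
PUSH -5  → [-7, -5]
PUSH -28 → [-7, -5, -28]
SUB      → [-7, 23]
MUL      → [-161]
PUSH 0   → [-161, 0]
PUSH 3   → [-161, 0, 3]
PUSH 10  → [-161, 0, 3, 10]
MUL      → [-161, 0, 30]
ADD      → [-161, 30]
DUP      → [-161, 30, 30]
ADD      → [-161, 60]
PUSH -6  → [-161, 60, -6]

[-161, 60, -6]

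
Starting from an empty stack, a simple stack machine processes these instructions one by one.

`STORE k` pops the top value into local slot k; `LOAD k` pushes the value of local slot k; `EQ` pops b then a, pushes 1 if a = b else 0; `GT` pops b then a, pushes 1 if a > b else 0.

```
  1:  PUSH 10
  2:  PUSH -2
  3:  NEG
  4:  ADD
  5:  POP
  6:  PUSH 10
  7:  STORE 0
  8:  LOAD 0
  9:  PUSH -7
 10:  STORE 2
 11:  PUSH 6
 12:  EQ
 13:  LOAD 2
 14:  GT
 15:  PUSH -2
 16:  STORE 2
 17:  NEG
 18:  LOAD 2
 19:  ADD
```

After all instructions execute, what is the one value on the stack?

-3

PUSH 10 : 10
PUSH -2 : 10 -2
NEG     : 10 2
ADD     : 12
POP     : (empty)
PUSH 10 : 10
STORE 0 : (empty)
LOAD 0  : 10
PUSH -7 : 10 -7
STORE 2 : 10
PUSH 6  : 10 6
EQ      : 0
LOAD 2  : 0 -7
GT      : 1
PUSH -2 : 1 -2
STORE 2 : 1
NEG     : -1
LOAD 2  : -1 -2
ADD     : -3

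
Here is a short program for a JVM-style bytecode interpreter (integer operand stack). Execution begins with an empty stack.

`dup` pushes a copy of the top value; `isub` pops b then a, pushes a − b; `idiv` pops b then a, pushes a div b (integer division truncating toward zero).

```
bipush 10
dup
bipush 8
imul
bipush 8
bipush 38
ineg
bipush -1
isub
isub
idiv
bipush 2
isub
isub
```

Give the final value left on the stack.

bipush 10  [10]
dup        [10, 10]
bipush 8   [10, 10, 8]
imul       [10, 80]
bipush 8   [10, 80, 8]
bipush 38  [10, 80, 8, 38]
ineg       [10, 80, 8, -38]
bipush -1  [10, 80, 8, -38, -1]
isub       [10, 80, 8, -37]
isub       [10, 80, 45]
idiv       [10, 1]
bipush 2   [10, 1, 2]
isub       [10, -1]
isub       [11]

11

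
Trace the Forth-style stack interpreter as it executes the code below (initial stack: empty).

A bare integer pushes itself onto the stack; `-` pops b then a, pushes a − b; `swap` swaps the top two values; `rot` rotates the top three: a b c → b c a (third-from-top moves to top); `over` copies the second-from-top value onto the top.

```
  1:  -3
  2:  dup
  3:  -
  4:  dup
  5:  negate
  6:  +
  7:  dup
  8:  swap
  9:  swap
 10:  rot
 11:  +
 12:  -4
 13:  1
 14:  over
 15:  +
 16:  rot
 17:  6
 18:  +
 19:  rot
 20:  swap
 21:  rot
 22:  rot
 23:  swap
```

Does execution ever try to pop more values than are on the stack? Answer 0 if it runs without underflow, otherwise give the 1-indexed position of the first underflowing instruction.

10

-3     : -3
dup    : -3 -3
-      : 0
dup    : 0 0
negate : 0 0
+      : 0
dup    : 0 0
swap   : 0 0
swap   : 0 0
rot  — needs 3 operands, stack has 2 → underflow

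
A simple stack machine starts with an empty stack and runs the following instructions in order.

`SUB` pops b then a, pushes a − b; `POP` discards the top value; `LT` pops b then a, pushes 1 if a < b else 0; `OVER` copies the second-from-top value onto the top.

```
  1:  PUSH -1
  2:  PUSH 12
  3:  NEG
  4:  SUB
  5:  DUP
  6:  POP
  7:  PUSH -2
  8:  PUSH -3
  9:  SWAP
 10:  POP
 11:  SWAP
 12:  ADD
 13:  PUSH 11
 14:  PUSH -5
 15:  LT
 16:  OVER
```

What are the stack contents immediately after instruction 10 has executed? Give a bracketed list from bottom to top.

[11, -3]

PUSH -1 -> [-1]
PUSH 12 -> [-1, 12]
NEG     -> [-1, -12]
SUB     -> [11]
DUP     -> [11, 11]
POP     -> [11]
PUSH -2 -> [11, -2]
PUSH -3 -> [11, -2, -3]
SWAP    -> [11, -3, -2]
POP     -> [11, -3]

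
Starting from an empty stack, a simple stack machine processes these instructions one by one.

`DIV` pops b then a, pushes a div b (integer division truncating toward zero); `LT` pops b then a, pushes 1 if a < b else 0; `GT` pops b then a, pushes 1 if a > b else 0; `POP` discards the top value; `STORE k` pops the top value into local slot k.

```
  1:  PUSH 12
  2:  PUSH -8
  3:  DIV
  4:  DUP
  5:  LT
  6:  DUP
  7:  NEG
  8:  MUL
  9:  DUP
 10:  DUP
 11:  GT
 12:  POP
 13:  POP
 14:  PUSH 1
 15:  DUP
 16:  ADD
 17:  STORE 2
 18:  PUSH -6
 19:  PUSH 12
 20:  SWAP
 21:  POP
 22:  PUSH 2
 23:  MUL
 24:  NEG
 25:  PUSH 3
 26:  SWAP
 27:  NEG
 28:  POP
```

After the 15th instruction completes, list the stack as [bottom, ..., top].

PUSH 12 -> [12]
PUSH -8 -> [12, -8]
DIV     -> [-1]
DUP     -> [-1, -1]
LT      -> [0]
DUP     -> [0, 0]
NEG     -> [0, 0]
MUL     -> [0]
DUP     -> [0, 0]
DUP     -> [0, 0, 0]
GT      -> [0, 0]
POP     -> [0]
POP     -> []
PUSH 1  -> [1]
DUP     -> [1, 1]

[1, 1]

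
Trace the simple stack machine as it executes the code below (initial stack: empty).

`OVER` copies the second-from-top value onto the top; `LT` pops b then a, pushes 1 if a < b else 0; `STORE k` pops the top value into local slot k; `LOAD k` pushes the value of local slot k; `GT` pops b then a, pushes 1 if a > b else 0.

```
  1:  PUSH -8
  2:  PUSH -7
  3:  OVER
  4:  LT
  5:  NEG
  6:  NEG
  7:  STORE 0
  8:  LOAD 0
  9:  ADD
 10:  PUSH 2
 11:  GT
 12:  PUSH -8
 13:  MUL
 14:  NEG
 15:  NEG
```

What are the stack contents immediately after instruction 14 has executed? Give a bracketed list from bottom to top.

PUSH -8 : [-8]
PUSH -7 : [-8, -7]
OVER    : [-8, -7, -8]
LT      : [-8, 0]
NEG     : [-8, 0]
NEG     : [-8, 0]
STORE 0 : [-8]
LOAD 0  : [-8, 0]
ADD     : [-8]
PUSH 2  : [-8, 2]
GT      : [0]
PUSH -8 : [0, -8]
MUL     : [0]
NEG     : [0]

[0]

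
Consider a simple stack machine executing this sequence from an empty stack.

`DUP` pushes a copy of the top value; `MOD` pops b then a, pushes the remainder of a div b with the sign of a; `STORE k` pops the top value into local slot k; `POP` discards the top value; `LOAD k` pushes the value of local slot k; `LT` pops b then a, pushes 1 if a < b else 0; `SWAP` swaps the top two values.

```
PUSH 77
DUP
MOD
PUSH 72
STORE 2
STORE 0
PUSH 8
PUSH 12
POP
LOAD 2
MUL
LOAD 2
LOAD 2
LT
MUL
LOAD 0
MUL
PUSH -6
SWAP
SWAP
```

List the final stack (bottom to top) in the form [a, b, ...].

PUSH 77 -> 77
DUP     -> 77 77
MOD     -> 0
PUSH 72 -> 0 72
STORE 2 -> 0
STORE 0 -> (empty)
PUSH 8  -> 8
PUSH 12 -> 8 12
POP     -> 8
LOAD 2  -> 8 72
MUL     -> 576
LOAD 2  -> 576 72
LOAD 2  -> 576 72 72
LT      -> 576 0
MUL     -> 0
LOAD 0  -> 0 0
MUL     -> 0
PUSH -6 -> 0 -6
SWAP    -> -6 0
SWAP    -> 0 -6

[0, -6]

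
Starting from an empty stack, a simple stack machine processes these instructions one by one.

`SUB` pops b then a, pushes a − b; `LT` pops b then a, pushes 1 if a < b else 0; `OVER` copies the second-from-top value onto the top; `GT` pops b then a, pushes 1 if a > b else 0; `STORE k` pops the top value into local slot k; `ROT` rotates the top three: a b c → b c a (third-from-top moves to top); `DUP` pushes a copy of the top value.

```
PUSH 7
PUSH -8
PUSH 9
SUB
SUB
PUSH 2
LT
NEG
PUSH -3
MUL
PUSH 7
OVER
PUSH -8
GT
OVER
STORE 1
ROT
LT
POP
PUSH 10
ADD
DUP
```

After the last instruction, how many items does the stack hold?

2

PUSH 7   [7]
PUSH -8  [7, -8]
PUSH 9   [7, -8, 9]
SUB      [7, -17]
SUB      [24]
PUSH 2   [24, 2]
LT       [0]
NEG      [0]
PUSH -3  [0, -3]
MUL      [0]
PUSH 7   [0, 7]
OVER     [0, 7, 0]
PUSH -8  [0, 7, 0, -8]
GT       [0, 7, 1]
OVER     [0, 7, 1, 7]
STORE 1  [0, 7, 1]
ROT      [7, 1, 0]
LT       [7, 0]
POP      [7]
PUSH 10  [7, 10]
ADD      [17]
DUP      [17, 17]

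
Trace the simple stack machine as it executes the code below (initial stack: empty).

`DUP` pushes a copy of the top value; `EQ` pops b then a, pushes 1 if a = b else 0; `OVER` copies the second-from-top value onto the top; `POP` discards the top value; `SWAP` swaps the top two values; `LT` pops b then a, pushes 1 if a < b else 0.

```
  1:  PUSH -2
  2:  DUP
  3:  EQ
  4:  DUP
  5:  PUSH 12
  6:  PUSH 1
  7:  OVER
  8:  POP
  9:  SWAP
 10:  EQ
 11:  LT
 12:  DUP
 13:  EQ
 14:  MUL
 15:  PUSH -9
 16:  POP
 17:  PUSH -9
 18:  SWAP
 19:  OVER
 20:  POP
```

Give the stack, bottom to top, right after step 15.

[1, -9]

PUSH -2 : [-2]
DUP     : [-2, -2]
EQ      : [1]
DUP     : [1, 1]
PUSH 12 : [1, 1, 12]
PUSH 1  : [1, 1, 12, 1]
OVER    : [1, 1, 12, 1, 12]
POP     : [1, 1, 12, 1]
SWAP    : [1, 1, 1, 12]
EQ      : [1, 1, 0]
LT      : [1, 0]
DUP     : [1, 0, 0]
EQ      : [1, 1]
MUL     : [1]
PUSH -9 : [1, -9]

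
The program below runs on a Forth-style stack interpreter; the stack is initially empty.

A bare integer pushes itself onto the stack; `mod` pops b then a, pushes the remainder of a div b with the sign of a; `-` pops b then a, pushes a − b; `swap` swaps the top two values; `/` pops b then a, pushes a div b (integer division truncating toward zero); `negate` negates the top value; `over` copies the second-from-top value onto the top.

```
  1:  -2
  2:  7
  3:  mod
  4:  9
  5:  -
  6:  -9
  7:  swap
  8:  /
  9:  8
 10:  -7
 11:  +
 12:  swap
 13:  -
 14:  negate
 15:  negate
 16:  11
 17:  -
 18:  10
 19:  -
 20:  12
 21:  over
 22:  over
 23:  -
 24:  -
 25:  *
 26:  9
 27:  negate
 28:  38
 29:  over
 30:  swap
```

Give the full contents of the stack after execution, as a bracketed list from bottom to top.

-2     → -2
7      → -2 7
mod    → -2
9      → -2 9
-      → -11
-9     → -11 -9
swap   → -9 -11
/      → 0
8      → 0 8
-7     → 0 8 -7
+      → 0 1
swap   → 1 0
-      → 1
negate → -1
negate → 1
11     → 1 11
-      → -10
10     → -10 10
-      → -20
12     → -20 12
over   → -20 12 -20
over   → -20 12 -20 12
-      → -20 12 -32
-      → -20 44
*      → -880
9      → -880 9
negate → -880 -9
38     → -880 -9 38
over   → -880 -9 38 -9
swap   → -880 -9 -9 38

[-880, -9, -9, 38]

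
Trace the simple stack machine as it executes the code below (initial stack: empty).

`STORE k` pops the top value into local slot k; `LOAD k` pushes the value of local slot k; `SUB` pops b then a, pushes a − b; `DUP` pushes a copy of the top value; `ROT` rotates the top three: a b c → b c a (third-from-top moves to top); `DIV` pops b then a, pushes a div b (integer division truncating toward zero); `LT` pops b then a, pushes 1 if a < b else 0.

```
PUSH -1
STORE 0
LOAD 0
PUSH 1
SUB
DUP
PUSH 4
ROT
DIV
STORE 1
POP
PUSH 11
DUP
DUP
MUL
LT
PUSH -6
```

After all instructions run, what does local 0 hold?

-1

PUSH -1 -> -1
STORE 0 -> (empty)
LOAD 0  -> -1
PUSH 1  -> -1 1
SUB     -> -2
DUP     -> -2 -2
PUSH 4  -> -2 -2 4
ROT     -> -2 4 -2
DIV     -> -2 -2
STORE 1 -> -2
POP     -> (empty)
PUSH 11 -> 11
DUP     -> 11 11
DUP     -> 11 11 11
MUL     -> 11 121
LT      -> 1
PUSH -6 -> 1 -6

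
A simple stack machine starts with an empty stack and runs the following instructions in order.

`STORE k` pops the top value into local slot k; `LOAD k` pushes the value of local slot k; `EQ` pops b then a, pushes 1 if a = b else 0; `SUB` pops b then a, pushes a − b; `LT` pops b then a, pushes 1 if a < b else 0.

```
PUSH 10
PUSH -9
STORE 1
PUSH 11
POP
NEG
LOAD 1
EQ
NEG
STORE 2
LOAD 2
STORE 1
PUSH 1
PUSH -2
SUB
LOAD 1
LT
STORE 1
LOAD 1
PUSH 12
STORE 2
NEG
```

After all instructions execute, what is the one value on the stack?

0

PUSH 10 : [10]
PUSH -9 : [10, -9]
STORE 1 : [10]
PUSH 11 : [10, 11]
POP     : [10]
NEG     : [-10]
LOAD 1  : [-10, -9]
EQ      : [0]
NEG     : [0]
STORE 2 : []
LOAD 2  : [0]
STORE 1 : []
PUSH 1  : [1]
PUSH -2 : [1, -2]
SUB     : [3]
LOAD 1  : [3, 0]
LT      : [0]
STORE 1 : []
LOAD 1  : [0]
PUSH 12 : [0, 12]
STORE 2 : [0]
NEG     : [0]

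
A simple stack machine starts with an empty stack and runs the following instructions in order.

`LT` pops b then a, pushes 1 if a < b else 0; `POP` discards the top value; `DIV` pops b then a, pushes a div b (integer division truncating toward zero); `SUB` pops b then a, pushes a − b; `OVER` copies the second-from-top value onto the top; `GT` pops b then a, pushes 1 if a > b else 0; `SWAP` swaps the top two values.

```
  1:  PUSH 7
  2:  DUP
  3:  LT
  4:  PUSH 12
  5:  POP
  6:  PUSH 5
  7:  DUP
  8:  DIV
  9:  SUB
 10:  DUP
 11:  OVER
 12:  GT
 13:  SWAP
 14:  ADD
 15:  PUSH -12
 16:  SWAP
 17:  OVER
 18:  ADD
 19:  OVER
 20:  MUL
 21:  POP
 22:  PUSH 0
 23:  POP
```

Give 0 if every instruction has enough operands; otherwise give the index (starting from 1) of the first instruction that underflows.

PUSH 7   : [7]
DUP      : [7, 7]
LT       : [0]
PUSH 12  : [0, 12]
POP      : [0]
PUSH 5   : [0, 5]
DUP      : [0, 5, 5]
DIV      : [0, 1]
SUB      : [-1]
DUP      : [-1, -1]
OVER     : [-1, -1, -1]
GT       : [-1, 0]
SWAP     : [0, -1]
ADD      : [-1]
PUSH -12 : [-1, -12]
SWAP     : [-12, -1]
OVER     : [-12, -1, -12]
ADD      : [-12, -13]
OVER     : [-12, -13, -12]
MUL      : [-12, 156]
POP      : [-12]
PUSH 0   : [-12, 0]
POP      : [-12]

0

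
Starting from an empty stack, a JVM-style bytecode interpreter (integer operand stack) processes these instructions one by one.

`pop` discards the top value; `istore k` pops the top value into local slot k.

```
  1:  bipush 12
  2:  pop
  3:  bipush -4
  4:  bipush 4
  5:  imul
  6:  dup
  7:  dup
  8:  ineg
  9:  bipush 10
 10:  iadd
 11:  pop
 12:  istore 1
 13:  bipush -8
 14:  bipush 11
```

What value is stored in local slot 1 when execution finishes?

-16

bipush 12 → 12
pop       → (empty)
bipush -4 → -4
bipush 4  → -4 4
imul      → -16
dup       → -16 -16
dup       → -16 -16 -16
ineg      → -16 -16 16
bipush 10 → -16 -16 16 10
iadd      → -16 -16 26
pop       → -16 -16
istore 1  → -16
bipush -8 → -16 -8
bipush 11 → -16 -8 11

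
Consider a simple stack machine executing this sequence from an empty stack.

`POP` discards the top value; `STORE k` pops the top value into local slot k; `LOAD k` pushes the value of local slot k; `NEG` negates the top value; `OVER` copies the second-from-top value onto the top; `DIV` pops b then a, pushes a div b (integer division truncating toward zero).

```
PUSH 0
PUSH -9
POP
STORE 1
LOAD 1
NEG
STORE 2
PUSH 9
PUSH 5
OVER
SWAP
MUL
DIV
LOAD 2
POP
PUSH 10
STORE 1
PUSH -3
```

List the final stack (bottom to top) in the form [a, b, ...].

[0, -3]

PUSH 0  : [0]
PUSH -9 : [0, -9]
POP     : [0]
STORE 1 : []
LOAD 1  : [0]
NEG     : [0]
STORE 2 : []
PUSH 9  : [9]
PUSH 5  : [9, 5]
OVER    : [9, 5, 9]
SWAP    : [9, 9, 5]
MUL     : [9, 45]
DIV     : [0]
LOAD 2  : [0, 0]
POP     : [0]
PUSH 10 : [0, 10]
STORE 1 : [0]
PUSH -3 : [0, -3]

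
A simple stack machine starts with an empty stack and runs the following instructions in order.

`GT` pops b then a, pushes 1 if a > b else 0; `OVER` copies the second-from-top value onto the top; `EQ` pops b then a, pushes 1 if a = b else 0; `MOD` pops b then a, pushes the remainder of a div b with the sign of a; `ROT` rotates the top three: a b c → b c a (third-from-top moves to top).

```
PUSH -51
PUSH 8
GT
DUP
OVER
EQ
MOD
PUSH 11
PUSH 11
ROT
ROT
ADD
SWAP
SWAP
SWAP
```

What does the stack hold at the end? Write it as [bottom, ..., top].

[11, 11]

PUSH -51  [-51]
PUSH 8    [-51, 8]
GT        [0]
DUP       [0, 0]
OVER      [0, 0, 0]
EQ        [0, 1]
MOD       [0]
PUSH 11   [0, 11]
PUSH 11   [0, 11, 11]
ROT       [11, 11, 0]
ROT       [11, 0, 11]
ADD       [11, 11]
SWAP      [11, 11]
SWAP      [11, 11]
SWAP      [11, 11]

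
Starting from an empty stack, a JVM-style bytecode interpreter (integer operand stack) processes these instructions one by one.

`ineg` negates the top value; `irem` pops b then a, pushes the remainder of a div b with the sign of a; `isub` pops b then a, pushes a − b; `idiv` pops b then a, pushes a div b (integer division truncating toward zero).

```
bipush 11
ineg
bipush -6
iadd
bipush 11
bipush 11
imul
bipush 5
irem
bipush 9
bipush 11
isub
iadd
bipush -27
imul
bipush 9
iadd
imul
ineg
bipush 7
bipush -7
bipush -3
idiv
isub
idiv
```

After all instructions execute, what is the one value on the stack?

122

bipush 11  -> 11
ineg       -> -11
bipush -6  -> -11 -6
iadd       -> -17
bipush 11  -> -17 11
bipush 11  -> -17 11 11
imul       -> -17 121
bipush 5   -> -17 121 5
irem       -> -17 1
bipush 9   -> -17 1 9
bipush 11  -> -17 1 9 11
isub       -> -17 1 -2
iadd       -> -17 -1
bipush -27 -> -17 -1 -27
imul       -> -17 27
bipush 9   -> -17 27 9
iadd       -> -17 36
imul       -> -612
ineg       -> 612
bipush 7   -> 612 7
bipush -7  -> 612 7 -7
bipush -3  -> 612 7 -7 -3
idiv       -> 612 7 2
isub       -> 612 5
idiv       -> 122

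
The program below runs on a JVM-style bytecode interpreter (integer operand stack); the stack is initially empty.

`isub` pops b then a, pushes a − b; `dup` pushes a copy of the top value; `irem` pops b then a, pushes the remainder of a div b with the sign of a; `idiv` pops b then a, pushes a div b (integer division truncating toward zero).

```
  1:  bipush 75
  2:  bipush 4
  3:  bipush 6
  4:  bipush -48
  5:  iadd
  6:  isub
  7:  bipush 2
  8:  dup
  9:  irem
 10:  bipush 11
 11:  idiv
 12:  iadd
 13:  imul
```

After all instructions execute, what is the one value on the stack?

3450

bipush 75  → 75
bipush 4   → 75 4
bipush 6   → 75 4 6
bipush -48 → 75 4 6 -48
iadd       → 75 4 -42
isub       → 75 46
bipush 2   → 75 46 2
dup        → 75 46 2 2
irem       → 75 46 0
bipush 11  → 75 46 0 11
idiv       → 75 46 0
iadd       → 75 46
imul       → 3450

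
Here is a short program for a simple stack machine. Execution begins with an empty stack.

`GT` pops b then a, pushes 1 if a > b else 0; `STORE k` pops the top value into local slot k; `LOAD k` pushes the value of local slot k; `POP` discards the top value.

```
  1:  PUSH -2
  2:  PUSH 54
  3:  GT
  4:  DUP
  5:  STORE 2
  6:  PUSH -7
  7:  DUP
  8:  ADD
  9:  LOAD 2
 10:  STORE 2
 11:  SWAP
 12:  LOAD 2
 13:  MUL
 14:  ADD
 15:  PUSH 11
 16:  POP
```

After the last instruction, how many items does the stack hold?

PUSH -2 : -2
PUSH 54 : -2 54
GT      : 0
DUP     : 0 0
STORE 2 : 0
PUSH -7 : 0 -7
DUP     : 0 -7 -7
ADD     : 0 -14
LOAD 2  : 0 -14 0
STORE 2 : 0 -14
SWAP    : -14 0
LOAD 2  : -14 0 0
MUL     : -14 0
ADD     : -14
PUSH 11 : -14 11
POP     : -14

1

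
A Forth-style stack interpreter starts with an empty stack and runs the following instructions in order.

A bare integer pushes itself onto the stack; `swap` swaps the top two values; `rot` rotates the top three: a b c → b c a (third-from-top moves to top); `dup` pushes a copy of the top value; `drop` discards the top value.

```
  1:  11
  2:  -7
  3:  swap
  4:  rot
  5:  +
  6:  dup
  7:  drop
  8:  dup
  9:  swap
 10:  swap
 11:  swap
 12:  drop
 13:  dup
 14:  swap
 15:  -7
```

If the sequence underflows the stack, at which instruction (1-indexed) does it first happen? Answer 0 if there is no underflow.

4

11   → [11]
-7   → [11, -7]
swap → [-7, 11]
rot  — needs 3 operands, stack has 2 → underflow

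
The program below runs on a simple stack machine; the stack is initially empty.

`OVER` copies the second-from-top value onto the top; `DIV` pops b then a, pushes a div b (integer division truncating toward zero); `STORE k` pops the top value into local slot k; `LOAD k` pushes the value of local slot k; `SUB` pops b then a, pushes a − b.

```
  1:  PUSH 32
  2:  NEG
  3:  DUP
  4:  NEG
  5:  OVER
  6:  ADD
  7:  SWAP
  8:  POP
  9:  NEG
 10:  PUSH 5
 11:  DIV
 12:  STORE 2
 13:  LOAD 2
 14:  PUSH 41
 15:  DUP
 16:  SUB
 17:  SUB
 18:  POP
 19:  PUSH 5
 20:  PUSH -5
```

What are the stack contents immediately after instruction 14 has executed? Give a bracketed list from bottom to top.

[0, 41]

PUSH 32 -> [32]
NEG     -> [-32]
DUP     -> [-32, -32]
NEG     -> [-32, 32]
OVER    -> [-32, 32, -32]
ADD     -> [-32, 0]
SWAP    -> [0, -32]
POP     -> [0]
NEG     -> [0]
PUSH 5  -> [0, 5]
DIV     -> [0]
STORE 2 -> []
LOAD 2  -> [0]
PUSH 41 -> [0, 41]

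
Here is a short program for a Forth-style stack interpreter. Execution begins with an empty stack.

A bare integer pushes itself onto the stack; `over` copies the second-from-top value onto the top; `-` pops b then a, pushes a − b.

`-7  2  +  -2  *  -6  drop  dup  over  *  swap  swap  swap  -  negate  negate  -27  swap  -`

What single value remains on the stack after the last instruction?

-7     : -7
2      : -7 2
+      : -5
-2     : -5 -2
*      : 10
-6     : 10 -6
drop   : 10
dup    : 10 10
over   : 10 10 10
*      : 10 100
swap   : 100 10
swap   : 10 100
swap   : 100 10
-      : 90
negate : -90
negate : 90
-27    : 90 -27
swap   : -27 90
-      : -117

-117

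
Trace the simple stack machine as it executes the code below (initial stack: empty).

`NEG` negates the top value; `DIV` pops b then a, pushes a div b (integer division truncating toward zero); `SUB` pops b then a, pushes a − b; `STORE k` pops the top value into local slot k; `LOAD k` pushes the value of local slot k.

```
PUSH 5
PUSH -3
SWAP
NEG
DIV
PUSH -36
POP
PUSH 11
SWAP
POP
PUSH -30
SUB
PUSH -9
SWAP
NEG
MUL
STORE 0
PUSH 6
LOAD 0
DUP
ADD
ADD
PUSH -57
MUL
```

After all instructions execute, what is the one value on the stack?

-42408

PUSH 5   -> 5
PUSH -3  -> 5 -3
SWAP     -> -3 5
NEG      -> -3 -5
DIV      -> 0
PUSH -36 -> 0 -36
POP      -> 0
PUSH 11  -> 0 11
SWAP     -> 11 0
POP      -> 11
PUSH -30 -> 11 -30
SUB      -> 41
PUSH -9  -> 41 -9
SWAP     -> -9 41
NEG      -> -9 -41
MUL      -> 369
STORE 0  -> (empty)
PUSH 6   -> 6
LOAD 0   -> 6 369
DUP      -> 6 369 369
ADD      -> 6 738
ADD      -> 744
PUSH -57 -> 744 -57
MUL      -> -42408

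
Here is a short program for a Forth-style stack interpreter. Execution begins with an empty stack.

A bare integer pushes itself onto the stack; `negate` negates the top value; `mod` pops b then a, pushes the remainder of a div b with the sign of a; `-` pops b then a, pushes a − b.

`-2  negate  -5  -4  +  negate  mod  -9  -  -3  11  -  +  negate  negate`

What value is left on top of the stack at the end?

-2     -> -2
negate -> 2
-5     -> 2 -5
-4     -> 2 -5 -4
+      -> 2 -9
negate -> 2 9
mod    -> 2
-9     -> 2 -9
-      -> 11
-3     -> 11 -3
11     -> 11 -3 11
-      -> 11 -14
+      -> -3
negate -> 3
negate -> -3

-3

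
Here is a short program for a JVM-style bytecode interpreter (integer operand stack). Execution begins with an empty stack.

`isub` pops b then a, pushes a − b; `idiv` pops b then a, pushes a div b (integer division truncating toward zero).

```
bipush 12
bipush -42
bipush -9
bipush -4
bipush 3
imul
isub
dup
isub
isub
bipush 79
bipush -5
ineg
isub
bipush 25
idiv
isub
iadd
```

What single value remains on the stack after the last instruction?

-32

bipush 12  → [12]
bipush -42 → [12, -42]
bipush -9  → [12, -42, -9]
bipush -4  → [12, -42, -9, -4]
bipush 3   → [12, -42, -9, -4, 3]
imul       → [12, -42, -9, -12]
isub       → [12, -42, 3]
dup        → [12, -42, 3, 3]
isub       → [12, -42, 0]
isub       → [12, -42]
bipush 79  → [12, -42, 79]
bipush -5  → [12, -42, 79, -5]
ineg       → [12, -42, 79, 5]
isub       → [12, -42, 74]
bipush 25  → [12, -42, 74, 25]
idiv       → [12, -42, 2]
isub       → [12, -44]
iadd       → [-32]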